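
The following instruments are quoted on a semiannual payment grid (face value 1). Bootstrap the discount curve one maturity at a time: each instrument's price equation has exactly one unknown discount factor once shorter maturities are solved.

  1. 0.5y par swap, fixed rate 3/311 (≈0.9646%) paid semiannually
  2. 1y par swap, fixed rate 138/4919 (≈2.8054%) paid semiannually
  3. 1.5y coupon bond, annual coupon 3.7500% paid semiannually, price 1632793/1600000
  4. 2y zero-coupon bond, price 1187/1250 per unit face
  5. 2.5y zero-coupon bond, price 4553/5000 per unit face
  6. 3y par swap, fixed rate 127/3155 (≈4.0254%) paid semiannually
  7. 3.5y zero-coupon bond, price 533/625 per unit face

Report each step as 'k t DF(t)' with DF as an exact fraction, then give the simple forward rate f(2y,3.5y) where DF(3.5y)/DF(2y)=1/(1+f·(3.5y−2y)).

1 1/2 622/625
2 1 2431/2500
3 3/2 1931/2000
4 2 1187/1250
5 5/2 4553/5000
6 3 8857/10000
7 7/2 533/625
f(2y,3.5y) = ((1187/1250)/(533/625) − 1)/(3/2) = 121/1599 ≈ 7.5672%

step 1 [0.5y] swap r/2=3/622: DF=(1 − 3/622·(0))/(1+3/622) = 622/625 ≈ 0.995200
step 2 [1y] swap r/2=69/4919: DF=(1 − 69/4919·(0.995200))/(1+69/4919) = 2431/2500 ≈ 0.972400
step 3 [1.5y] bond c/2=3/160: DF=(1632793/1600000 − 3/160·(0.995200+0.972400))/(1+3/160) = 1931/2000 ≈ 0.965500
step 4 [2y] zero: DF = P = 1187/1250 ≈ 0.949600
step 5 [2.5y] zero: DF = P = 4553/5000 ≈ 0.910600
step 6 [3y] swap r/2=127/6310: DF=(1 − 127/6310·(0.995200+0.972400+0.965500+0.949600+0.910600))/(1+127/6310) = 8857/10000 ≈ 0.885700
step 7 [3.5y] zero: DF = P = 533/625 ≈ 0.852800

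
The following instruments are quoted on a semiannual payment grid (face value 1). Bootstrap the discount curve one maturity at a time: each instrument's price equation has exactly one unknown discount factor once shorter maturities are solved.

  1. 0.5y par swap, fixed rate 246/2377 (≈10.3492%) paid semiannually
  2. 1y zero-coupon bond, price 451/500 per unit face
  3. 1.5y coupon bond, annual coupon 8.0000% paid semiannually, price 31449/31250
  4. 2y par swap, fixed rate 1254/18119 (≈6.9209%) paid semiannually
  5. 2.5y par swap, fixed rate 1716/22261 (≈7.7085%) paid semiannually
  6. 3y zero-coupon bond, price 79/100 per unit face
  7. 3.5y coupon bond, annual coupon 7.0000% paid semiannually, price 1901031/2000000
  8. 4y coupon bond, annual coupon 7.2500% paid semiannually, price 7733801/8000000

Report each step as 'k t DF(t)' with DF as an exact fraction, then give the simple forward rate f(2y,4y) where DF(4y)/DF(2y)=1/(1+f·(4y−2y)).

step 1 [0.5y] swap r/2=123/2377: DF=(1 − 123/2377·(0))/(1+123/2377) = 2377/2500 ≈ 0.950800
step 2 [1y] zero: DF = P = 451/500 ≈ 0.902000
step 3 [1.5y] bond c/2=1/25: DF=(31449/31250 − 1/25·(0.950800+0.902000))/(1+1/25) = 2241/2500 ≈ 0.896400
step 4 [2y] swap r/2=627/18119: DF=(1 − 627/18119·(0.950800+0.902000+0.896400))/(1+627/18119) = 4373/5000 ≈ 0.874600
step 5 [2.5y] swap r/2=858/22261: DF=(1 − 858/22261·(0.950800+0.902000+0.896400+0.874600))/(1+858/22261) = 2071/2500 ≈ 0.828400
step 6 [3y] zero: DF = P = 79/100 ≈ 0.790000
step 7 [3.5y] bond c/2=7/200: DF=(1901031/2000000 − 7/200·(0.950800+0.902000+0.896400+0.874600+0.828400+0.790000))/(1+7/200) = 7411/10000 ≈ 0.741100
step 8 [4y] bond c/2=29/800: DF=(7733801/8000000 − 29/800·(0.950800+0.902000+0.896400+0.874600+0.828400+0.790000+0.741100))/(1+29/800) = 1809/2500 ≈ 0.723600

1 1/2 2377/2500
2 1 451/500
3 3/2 2241/2500
4 2 4373/5000
5 5/2 2071/2500
6 3 79/100
7 7/2 7411/10000
8 4 1809/2500
f(2y,4y) = ((4373/5000)/(1809/2500) − 1)/(2) = 755/7236 ≈ 10.4339%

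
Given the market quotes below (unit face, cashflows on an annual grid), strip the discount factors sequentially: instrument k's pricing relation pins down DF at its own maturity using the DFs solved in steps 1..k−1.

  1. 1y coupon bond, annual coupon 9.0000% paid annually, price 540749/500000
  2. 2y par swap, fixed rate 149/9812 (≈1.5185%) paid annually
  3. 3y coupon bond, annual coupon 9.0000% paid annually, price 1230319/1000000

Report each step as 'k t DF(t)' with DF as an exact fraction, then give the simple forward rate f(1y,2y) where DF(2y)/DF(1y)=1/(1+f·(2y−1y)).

1 1 4961/5000
2 2 4851/5000
3 3 9667/10000
f(1y,2y) = ((4961/5000)/(4851/5000) − 1)/(1) = 10/441 ≈ 2.2676%

step 1 [1y] bond c/1=9/100: DF=(540749/500000 − 9/100·(0))/(1+9/100) = 4961/5000 ≈ 0.992200
step 2 [2y] swap r/1=149/9812: DF=(1 − 149/9812·(0.992200))/(1+149/9812) = 4851/5000 ≈ 0.970200
step 3 [3y] bond c/1=9/100: DF=(1230319/1000000 − 9/100·(0.992200+0.970200))/(1+9/100) = 9667/10000 ≈ 0.966700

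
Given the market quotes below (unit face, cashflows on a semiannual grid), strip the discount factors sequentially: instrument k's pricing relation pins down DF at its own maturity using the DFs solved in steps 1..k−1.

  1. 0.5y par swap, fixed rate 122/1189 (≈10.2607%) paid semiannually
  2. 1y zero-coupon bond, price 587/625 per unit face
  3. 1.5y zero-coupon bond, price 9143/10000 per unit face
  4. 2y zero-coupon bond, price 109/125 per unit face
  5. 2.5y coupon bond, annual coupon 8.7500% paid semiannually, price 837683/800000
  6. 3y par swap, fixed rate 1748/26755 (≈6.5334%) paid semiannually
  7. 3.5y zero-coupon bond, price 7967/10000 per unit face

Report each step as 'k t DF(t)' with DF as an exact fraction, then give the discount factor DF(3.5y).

1 1/2 1189/1250
2 1 587/625
3 3/2 9143/10000
4 2 109/125
5 5/2 8491/10000
6 3 2063/2500
7 7/2 7967/10000
DF(3.5y) = 7967/10000 ≈ 0.796700

step 1 [0.5y] swap r/2=61/1189: DF=(1 − 61/1189·(0))/(1+61/1189) = 1189/1250 ≈ 0.951200
step 2 [1y] zero: DF = P = 587/625 ≈ 0.939200
step 3 [1.5y] zero: DF = P = 9143/10000 ≈ 0.914300
step 4 [2y] zero: DF = P = 109/125 ≈ 0.872000
step 5 [2.5y] bond c/2=7/160: DF=(837683/800000 − 7/160·(0.951200+0.939200+0.914300+0.872000))/(1+7/160) = 8491/10000 ≈ 0.849100
step 6 [3y] swap r/2=874/26755: DF=(1 − 874/26755·(0.951200+0.939200+0.914300+0.872000+0.849100))/(1+874/26755) = 2063/2500 ≈ 0.825200
step 7 [3.5y] zero: DF = P = 7967/10000 ≈ 0.796700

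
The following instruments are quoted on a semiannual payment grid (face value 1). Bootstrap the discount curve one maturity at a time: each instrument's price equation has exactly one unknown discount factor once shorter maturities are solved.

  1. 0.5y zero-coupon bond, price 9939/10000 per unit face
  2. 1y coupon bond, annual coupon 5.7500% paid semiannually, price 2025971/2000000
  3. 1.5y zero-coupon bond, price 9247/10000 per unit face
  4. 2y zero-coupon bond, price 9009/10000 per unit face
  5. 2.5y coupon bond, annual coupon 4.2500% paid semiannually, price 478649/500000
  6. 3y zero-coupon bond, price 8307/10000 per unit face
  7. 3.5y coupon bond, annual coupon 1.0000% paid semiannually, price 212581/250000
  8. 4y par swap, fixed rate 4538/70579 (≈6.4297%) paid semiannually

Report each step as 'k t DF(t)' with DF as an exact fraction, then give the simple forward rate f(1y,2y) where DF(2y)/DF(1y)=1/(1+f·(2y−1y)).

step 1 [0.5y] zero: DF = P = 9939/10000 ≈ 0.993900
step 2 [1y] bond c/2=23/800: DF=(2025971/2000000 − 23/800·(0.993900))/(1+23/800) = 9569/10000 ≈ 0.956900
step 3 [1.5y] zero: DF = P = 9247/10000 ≈ 0.924700
step 4 [2y] zero: DF = P = 9009/10000 ≈ 0.900900
step 5 [2.5y] bond c/2=17/800: DF=(478649/500000 − 17/800·(0.993900+0.956900+0.924700+0.900900))/(1+17/800) = 2147/2500 ≈ 0.858800
step 6 [3y] zero: DF = P = 8307/10000 ≈ 0.830700
step 7 [3.5y] bond c/2=1/200: DF=(212581/250000 − 1/200·(0.993900+0.956900+0.924700+0.900900+0.858800+0.830700))/(1+1/200) = 8189/10000 ≈ 0.818900
step 8 [4y] swap r/2=2269/70579: DF=(1 − 2269/70579·(0.993900+0.956900+0.924700+0.900900+0.858800+0.830700+0.818900))/(1+2269/70579) = 7731/10000 ≈ 0.773100

1 1/2 9939/10000
2 1 9569/10000
3 3/2 9247/10000
4 2 9009/10000
5 5/2 2147/2500
6 3 8307/10000
7 7/2 8189/10000
8 4 7731/10000
f(1y,2y) = ((9569/10000)/(9009/10000) − 1)/(1) = 80/1287 ≈ 6.2160%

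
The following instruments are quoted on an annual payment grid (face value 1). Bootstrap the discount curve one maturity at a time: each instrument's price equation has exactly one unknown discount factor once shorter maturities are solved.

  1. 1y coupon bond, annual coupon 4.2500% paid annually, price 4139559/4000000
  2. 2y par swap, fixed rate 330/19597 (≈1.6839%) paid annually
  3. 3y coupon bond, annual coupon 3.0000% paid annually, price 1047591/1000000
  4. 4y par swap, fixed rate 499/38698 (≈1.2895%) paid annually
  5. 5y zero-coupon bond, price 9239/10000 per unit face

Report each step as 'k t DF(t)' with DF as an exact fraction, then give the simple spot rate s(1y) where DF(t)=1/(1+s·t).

step 1 [1y] bond c/1=17/400: DF=(4139559/4000000 − 17/400·(0))/(1+17/400) = 9927/10000 ≈ 0.992700
step 2 [2y] swap r/1=330/19597: DF=(1 − 330/19597·(0.992700))/(1+330/19597) = 967/1000 ≈ 0.967000
step 3 [3y] bond c/1=3/100: DF=(1047591/1000000 − 3/100·(0.992700+0.967000))/(1+3/100) = 24/25 ≈ 0.960000
step 4 [4y] swap r/1=499/38698: DF=(1 − 499/38698·(0.992700+0.967000+0.960000))/(1+499/38698) = 9501/10000 ≈ 0.950100
step 5 [5y] zero: DF = P = 9239/10000 ≈ 0.923900

1 1 9927/10000
2 2 967/1000
3 3 24/25
4 4 9501/10000
5 5 9239/10000
s(1y) = (1/(9927/10000) − 1)/(1) = 73/9927 ≈ 0.7354%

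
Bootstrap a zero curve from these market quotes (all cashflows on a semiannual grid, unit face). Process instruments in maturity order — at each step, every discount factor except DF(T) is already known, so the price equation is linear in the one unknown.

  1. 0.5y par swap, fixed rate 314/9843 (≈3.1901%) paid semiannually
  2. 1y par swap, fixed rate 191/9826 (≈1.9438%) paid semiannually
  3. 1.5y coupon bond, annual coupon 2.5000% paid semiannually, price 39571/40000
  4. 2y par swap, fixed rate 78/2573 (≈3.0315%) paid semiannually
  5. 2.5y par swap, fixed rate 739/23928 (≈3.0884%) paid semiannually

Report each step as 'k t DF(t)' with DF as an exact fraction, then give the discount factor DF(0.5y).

1 1/2 9843/10000
2 1 9809/10000
3 3/2 1191/1250
4 2 1883/2000
5 5/2 9261/10000
DF(0.5y) = 9843/10000 ≈ 0.984300

step 1 [0.5y] swap r/2=157/9843: DF=(1 − 157/9843·(0))/(1+157/9843) = 9843/10000 ≈ 0.984300
step 2 [1y] swap r/2=191/19652: DF=(1 − 191/19652·(0.984300))/(1+191/19652) = 9809/10000 ≈ 0.980900
step 3 [1.5y] bond c/2=1/80: DF=(39571/40000 − 1/80·(0.984300+0.980900))/(1+1/80) = 1191/1250 ≈ 0.952800
step 4 [2y] swap r/2=39/2573: DF=(1 − 39/2573·(0.984300+0.980900+0.952800))/(1+39/2573) = 1883/2000 ≈ 0.941500
step 5 [2.5y] swap r/2=739/47856: DF=(1 − 739/47856·(0.984300+0.980900+0.952800+0.941500))/(1+739/47856) = 9261/10000 ≈ 0.926100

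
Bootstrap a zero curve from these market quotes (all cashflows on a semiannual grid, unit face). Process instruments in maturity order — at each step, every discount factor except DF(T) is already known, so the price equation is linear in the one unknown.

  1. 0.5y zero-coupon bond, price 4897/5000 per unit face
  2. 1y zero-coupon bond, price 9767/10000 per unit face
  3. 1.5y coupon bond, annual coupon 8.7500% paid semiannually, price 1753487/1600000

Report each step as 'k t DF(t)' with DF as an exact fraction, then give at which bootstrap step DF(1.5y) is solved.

1 1/2 4897/5000
2 1 9767/10000
3 3/2 121/125
DF(1.5y) is solved at step 3

step 1 [0.5y] zero: DF = P = 4897/5000 ≈ 0.979400
step 2 [1y] zero: DF = P = 9767/10000 ≈ 0.976700
step 3 [1.5y] bond c/2=7/160: DF=(1753487/1600000 − 7/160·(0.979400+0.976700))/(1+7/160) = 121/125 ≈ 0.968000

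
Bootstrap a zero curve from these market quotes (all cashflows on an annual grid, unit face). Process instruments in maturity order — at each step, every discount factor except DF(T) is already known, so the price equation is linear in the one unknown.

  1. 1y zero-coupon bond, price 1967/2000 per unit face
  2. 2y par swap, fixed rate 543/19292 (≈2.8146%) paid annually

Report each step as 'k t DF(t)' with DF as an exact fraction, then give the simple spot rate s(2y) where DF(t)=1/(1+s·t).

step 1 [1y] zero: DF = P = 1967/2000 ≈ 0.983500
step 2 [2y] swap r/1=543/19292: DF=(1 − 543/19292·(0.983500))/(1+543/19292) = 9457/10000 ≈ 0.945700

1 1 1967/2000
2 2 9457/10000
s(2y) = (1/(9457/10000) − 1)/(2) = 543/18914 ≈ 2.8709%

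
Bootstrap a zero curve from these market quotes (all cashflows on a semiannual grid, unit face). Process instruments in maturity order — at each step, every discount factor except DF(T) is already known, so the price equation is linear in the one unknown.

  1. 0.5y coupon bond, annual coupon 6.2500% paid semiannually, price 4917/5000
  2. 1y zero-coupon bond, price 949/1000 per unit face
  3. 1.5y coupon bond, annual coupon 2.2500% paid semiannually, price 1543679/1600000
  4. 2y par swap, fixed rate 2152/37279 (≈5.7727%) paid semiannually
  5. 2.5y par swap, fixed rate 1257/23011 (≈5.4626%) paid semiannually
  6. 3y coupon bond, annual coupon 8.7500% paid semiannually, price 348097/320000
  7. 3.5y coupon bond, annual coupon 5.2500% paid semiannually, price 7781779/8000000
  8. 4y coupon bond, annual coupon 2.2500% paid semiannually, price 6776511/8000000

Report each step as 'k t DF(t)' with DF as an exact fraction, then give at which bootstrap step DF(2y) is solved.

1 1/2 596/625
2 1 949/1000
3 3/2 9329/10000
4 2 2231/2500
5 5/2 8743/10000
6 3 8493/10000
7 7/2 2021/2500
8 4 96/125
DF(2y) is solved at step 4

step 1 [0.5y] bond c/2=1/32: DF=(4917/5000 − 1/32·(0))/(1+1/32) = 596/625 ≈ 0.953600
step 2 [1y] zero: DF = P = 949/1000 ≈ 0.949000
step 3 [1.5y] bond c/2=9/800: DF=(1543679/1600000 − 9/800·(0.953600+0.949000))/(1+9/800) = 9329/10000 ≈ 0.932900
step 4 [2y] swap r/2=1076/37279: DF=(1 − 1076/37279·(0.953600+0.949000+0.932900))/(1+1076/37279) = 2231/2500 ≈ 0.892400
step 5 [2.5y] swap r/2=1257/46022: DF=(1 − 1257/46022·(0.953600+0.949000+0.932900+0.892400))/(1+1257/46022) = 8743/10000 ≈ 0.874300
step 6 [3y] bond c/2=7/160: DF=(348097/320000 − 7/160·(0.953600+0.949000+0.932900+0.892400+0.874300))/(1+7/160) = 8493/10000 ≈ 0.849300
step 7 [3.5y] bond c/2=21/800: DF=(7781779/8000000 − 21/800·(0.953600+0.949000+0.932900+0.892400+0.874300+0.849300))/(1+21/800) = 2021/2500 ≈ 0.808400
step 8 [4y] bond c/2=9/800: DF=(6776511/8000000 − 9/800·(0.953600+0.949000+0.932900+0.892400+0.874300+0.849300+0.808400))/(1+9/800) = 96/125 ≈ 0.768000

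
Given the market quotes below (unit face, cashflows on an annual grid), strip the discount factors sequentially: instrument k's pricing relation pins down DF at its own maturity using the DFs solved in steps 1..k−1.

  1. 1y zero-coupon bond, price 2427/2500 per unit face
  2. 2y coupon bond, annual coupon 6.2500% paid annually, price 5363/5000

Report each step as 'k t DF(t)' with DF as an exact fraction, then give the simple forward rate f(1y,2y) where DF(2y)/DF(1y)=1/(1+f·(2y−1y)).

1 1 2427/2500
2 2 2381/2500
f(1y,2y) = ((2427/2500)/(2381/2500) − 1)/(1) = 46/2381 ≈ 1.9320%

step 1 [1y] zero: DF = P = 2427/2500 ≈ 0.970800
step 2 [2y] bond c/1=1/16: DF=(5363/5000 − 1/16·(0.970800))/(1+1/16) = 2381/2500 ≈ 0.952400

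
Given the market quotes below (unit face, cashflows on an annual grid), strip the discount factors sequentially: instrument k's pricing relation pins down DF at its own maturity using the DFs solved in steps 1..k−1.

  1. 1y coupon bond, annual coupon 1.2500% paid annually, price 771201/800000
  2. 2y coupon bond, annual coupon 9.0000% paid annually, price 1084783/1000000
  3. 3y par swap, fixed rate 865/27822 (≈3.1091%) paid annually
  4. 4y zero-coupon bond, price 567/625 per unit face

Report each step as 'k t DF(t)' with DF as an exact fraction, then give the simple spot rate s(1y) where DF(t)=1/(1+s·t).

1 1 9521/10000
2 2 4583/5000
3 3 1827/2000
4 4 567/625
s(1y) = (1/(9521/10000) − 1)/(1) = 479/9521 ≈ 5.0310%

step 1 [1y] bond c/1=1/80: DF=(771201/800000 − 1/80·(0))/(1+1/80) = 9521/10000 ≈ 0.952100
step 2 [2y] bond c/1=9/100: DF=(1084783/1000000 − 9/100·(0.952100))/(1+9/100) = 4583/5000 ≈ 0.916600
step 3 [3y] swap r/1=865/27822: DF=(1 − 865/27822·(0.952100+0.916600))/(1+865/27822) = 1827/2000 ≈ 0.913500
step 4 [4y] zero: DF = P = 567/625 ≈ 0.907200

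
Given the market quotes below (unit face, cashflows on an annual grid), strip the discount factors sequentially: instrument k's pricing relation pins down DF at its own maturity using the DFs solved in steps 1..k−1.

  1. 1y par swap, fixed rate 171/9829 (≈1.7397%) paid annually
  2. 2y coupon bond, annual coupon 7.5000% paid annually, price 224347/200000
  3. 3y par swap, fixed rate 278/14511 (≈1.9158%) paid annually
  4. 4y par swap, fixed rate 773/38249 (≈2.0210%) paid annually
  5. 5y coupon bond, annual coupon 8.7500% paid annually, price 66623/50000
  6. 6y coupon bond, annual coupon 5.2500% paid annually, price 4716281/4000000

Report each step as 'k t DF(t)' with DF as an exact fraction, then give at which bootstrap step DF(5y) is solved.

1 1 9829/10000
2 2 9749/10000
3 3 2361/2500
4 4 9227/10000
5 5 367/400
6 6 8837/10000
DF(5y) is solved at step 5

step 1 [1y] swap r/1=171/9829: DF=(1 − 171/9829·(0))/(1+171/9829) = 9829/10000 ≈ 0.982900
step 2 [2y] bond c/1=3/40: DF=(224347/200000 − 3/40·(0.982900))/(1+3/40) = 9749/10000 ≈ 0.974900
step 3 [3y] swap r/1=278/14511: DF=(1 − 278/14511·(0.982900+0.974900))/(1+278/14511) = 2361/2500 ≈ 0.944400
step 4 [4y] swap r/1=773/38249: DF=(1 − 773/38249·(0.982900+0.974900+0.944400))/(1+773/38249) = 9227/10000 ≈ 0.922700
step 5 [5y] bond c/1=7/80: DF=(66623/50000 − 7/80·(0.982900+0.974900+0.944400+0.922700))/(1+7/80) = 367/400 ≈ 0.917500
step 6 [6y] bond c/1=21/400: DF=(4716281/4000000 − 21/400·(0.982900+0.974900+0.944400+0.922700+0.917500))/(1+21/400) = 8837/10000 ≈ 0.883700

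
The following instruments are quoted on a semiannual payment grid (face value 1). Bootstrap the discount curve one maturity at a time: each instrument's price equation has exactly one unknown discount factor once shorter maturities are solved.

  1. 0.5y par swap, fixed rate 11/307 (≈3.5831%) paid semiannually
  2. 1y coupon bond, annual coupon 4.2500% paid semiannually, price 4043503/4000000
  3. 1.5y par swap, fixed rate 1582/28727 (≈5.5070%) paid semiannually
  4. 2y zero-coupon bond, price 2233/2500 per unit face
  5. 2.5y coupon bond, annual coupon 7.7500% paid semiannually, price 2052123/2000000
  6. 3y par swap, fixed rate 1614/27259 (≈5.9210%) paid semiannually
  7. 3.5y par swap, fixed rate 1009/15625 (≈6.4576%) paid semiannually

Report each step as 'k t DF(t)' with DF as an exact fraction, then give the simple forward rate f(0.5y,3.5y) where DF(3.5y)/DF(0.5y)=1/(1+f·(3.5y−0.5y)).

1 1/2 614/625
2 1 4847/5000
3 3/2 9209/10000
4 2 2233/2500
5 5/2 8473/10000
6 3 4193/5000
7 7/2 3991/5000
f(0.5y,3.5y) = ((614/625)/(3991/5000) − 1)/(3) = 1/13 ≈ 7.6923%

step 1 [0.5y] swap r/2=11/614: DF=(1 − 11/614·(0))/(1+11/614) = 614/625 ≈ 0.982400
step 2 [1y] bond c/2=17/800: DF=(4043503/4000000 − 17/800·(0.982400))/(1+17/800) = 4847/5000 ≈ 0.969400
step 3 [1.5y] swap r/2=791/28727: DF=(1 − 791/28727·(0.982400+0.969400))/(1+791/28727) = 9209/10000 ≈ 0.920900
step 4 [2y] zero: DF = P = 2233/2500 ≈ 0.893200
step 5 [2.5y] bond c/2=31/800: DF=(2052123/2000000 − 31/800·(0.982400+0.969400+0.920900+0.893200))/(1+31/800) = 8473/10000 ≈ 0.847300
step 6 [3y] swap r/2=807/27259: DF=(1 − 807/27259·(0.982400+0.969400+0.920900+0.893200+0.847300))/(1+807/27259) = 4193/5000 ≈ 0.838600
step 7 [3.5y] swap r/2=1009/31250: DF=(1 − 1009/31250·(0.982400+0.969400+0.920900+0.893200+0.847300+0.838600))/(1+1009/31250) = 3991/5000 ≈ 0.798200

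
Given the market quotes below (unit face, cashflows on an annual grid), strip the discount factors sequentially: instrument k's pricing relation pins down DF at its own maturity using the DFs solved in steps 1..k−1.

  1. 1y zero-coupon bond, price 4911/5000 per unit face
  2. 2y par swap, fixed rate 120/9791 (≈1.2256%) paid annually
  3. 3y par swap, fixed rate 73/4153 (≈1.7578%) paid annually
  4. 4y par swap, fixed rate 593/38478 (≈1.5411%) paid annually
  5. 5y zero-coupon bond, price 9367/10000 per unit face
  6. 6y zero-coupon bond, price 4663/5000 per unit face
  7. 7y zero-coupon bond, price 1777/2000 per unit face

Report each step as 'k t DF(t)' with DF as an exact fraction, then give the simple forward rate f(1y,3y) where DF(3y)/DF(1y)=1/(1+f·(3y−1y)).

1 1 4911/5000
2 2 122/125
3 3 9489/10000
4 4 9407/10000
5 5 9367/10000
6 6 4663/5000
7 7 1777/2000
f(1y,3y) = ((4911/5000)/(9489/10000) − 1)/(2) = 111/6326 ≈ 1.7547%

step 1 [1y] zero: DF = P = 4911/5000 ≈ 0.982200
step 2 [2y] swap r/1=120/9791: DF=(1 − 120/9791·(0.982200))/(1+120/9791) = 122/125 ≈ 0.976000
step 3 [3y] swap r/1=73/4153: DF=(1 − 73/4153·(0.982200+0.976000))/(1+73/4153) = 9489/10000 ≈ 0.948900
step 4 [4y] swap r/1=593/38478: DF=(1 − 593/38478·(0.982200+0.976000+0.948900))/(1+593/38478) = 9407/10000 ≈ 0.940700
step 5 [5y] zero: DF = P = 9367/10000 ≈ 0.936700
step 6 [6y] zero: DF = P = 4663/5000 ≈ 0.932600
step 7 [7y] zero: DF = P = 1777/2000 ≈ 0.888500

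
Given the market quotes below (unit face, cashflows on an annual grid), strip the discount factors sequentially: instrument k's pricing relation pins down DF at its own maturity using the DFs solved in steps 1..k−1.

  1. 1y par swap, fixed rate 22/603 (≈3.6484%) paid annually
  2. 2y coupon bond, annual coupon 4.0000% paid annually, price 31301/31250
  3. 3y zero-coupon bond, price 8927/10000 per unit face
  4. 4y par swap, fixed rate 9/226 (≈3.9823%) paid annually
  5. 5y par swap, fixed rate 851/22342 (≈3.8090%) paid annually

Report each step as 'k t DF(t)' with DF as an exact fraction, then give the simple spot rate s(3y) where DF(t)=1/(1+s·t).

1 1 603/625
2 2 463/500
3 3 8927/10000
4 4 8551/10000
5 5 4149/5000
s(3y) = (1/(8927/10000) − 1)/(3) = 1073/26781 ≈ 4.0066%

step 1 [1y] swap r/1=22/603: DF=(1 − 22/603·(0))/(1+22/603) = 603/625 ≈ 0.964800
step 2 [2y] bond c/1=1/25: DF=(31301/31250 − 1/25·(0.964800))/(1+1/25) = 463/500 ≈ 0.926000
step 3 [3y] zero: DF = P = 8927/10000 ≈ 0.892700
step 4 [4y] swap r/1=9/226: DF=(1 − 9/226·(0.964800+0.926000+0.892700))/(1+9/226) = 8551/10000 ≈ 0.855100
step 5 [5y] swap r/1=851/22342: DF=(1 − 851/22342·(0.964800+0.926000+0.892700+0.855100))/(1+851/22342) = 4149/5000 ≈ 0.829800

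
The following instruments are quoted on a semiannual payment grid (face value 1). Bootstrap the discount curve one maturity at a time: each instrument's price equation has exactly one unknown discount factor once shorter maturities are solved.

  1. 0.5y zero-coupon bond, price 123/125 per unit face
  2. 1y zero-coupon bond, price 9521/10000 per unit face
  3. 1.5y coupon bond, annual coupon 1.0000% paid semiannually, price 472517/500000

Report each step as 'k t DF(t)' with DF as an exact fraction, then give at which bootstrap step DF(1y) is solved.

step 1 [0.5y] zero: DF = P = 123/125 ≈ 0.984000
step 2 [1y] zero: DF = P = 9521/10000 ≈ 0.952100
step 3 [1.5y] bond c/2=1/200: DF=(472517/500000 − 1/200·(0.984000+0.952100))/(1+1/200) = 9307/10000 ≈ 0.930700

1 1/2 123/125
2 1 9521/10000
3 3/2 9307/10000
DF(1y) is solved at step 2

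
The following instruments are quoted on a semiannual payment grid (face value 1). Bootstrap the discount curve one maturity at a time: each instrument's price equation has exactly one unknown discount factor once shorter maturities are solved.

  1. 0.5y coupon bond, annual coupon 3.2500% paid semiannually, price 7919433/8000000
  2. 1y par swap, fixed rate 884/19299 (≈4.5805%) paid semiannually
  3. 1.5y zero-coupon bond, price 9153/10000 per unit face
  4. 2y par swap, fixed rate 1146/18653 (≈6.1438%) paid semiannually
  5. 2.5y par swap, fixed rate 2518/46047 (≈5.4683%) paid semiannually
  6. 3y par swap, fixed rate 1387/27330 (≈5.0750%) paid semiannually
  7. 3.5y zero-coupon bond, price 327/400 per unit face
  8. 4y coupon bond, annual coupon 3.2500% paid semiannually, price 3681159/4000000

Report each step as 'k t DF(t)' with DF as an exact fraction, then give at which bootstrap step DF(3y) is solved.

step 1 [0.5y] bond c/2=13/800: DF=(7919433/8000000 − 13/800·(0))/(1+13/800) = 9741/10000 ≈ 0.974100
step 2 [1y] swap r/2=442/19299: DF=(1 − 442/19299·(0.974100))/(1+442/19299) = 4779/5000 ≈ 0.955800
step 3 [1.5y] zero: DF = P = 9153/10000 ≈ 0.915300
step 4 [2y] swap r/2=573/18653: DF=(1 − 573/18653·(0.974100+0.955800+0.915300))/(1+573/18653) = 4427/5000 ≈ 0.885400
step 5 [2.5y] swap r/2=1259/46047: DF=(1 − 1259/46047·(0.974100+0.955800+0.915300+0.885400))/(1+1259/46047) = 8741/10000 ≈ 0.874100
step 6 [3y] swap r/2=1387/54660: DF=(1 − 1387/54660·(0.974100+0.955800+0.915300+0.885400+0.874100))/(1+1387/54660) = 8613/10000 ≈ 0.861300
step 7 [3.5y] zero: DF = P = 327/400 ≈ 0.817500
step 8 [4y] bond c/2=13/800: DF=(3681159/4000000 − 13/800·(0.974100+0.955800+0.915300+0.885400+0.874100+0.861300+0.817500))/(1+13/800) = 8051/10000 ≈ 0.805100

1 1/2 9741/10000
2 1 4779/5000
3 3/2 9153/10000
4 2 4427/5000
5 5/2 8741/10000
6 3 8613/10000
7 7/2 327/400
8 4 8051/10000
DF(3y) is solved at step 6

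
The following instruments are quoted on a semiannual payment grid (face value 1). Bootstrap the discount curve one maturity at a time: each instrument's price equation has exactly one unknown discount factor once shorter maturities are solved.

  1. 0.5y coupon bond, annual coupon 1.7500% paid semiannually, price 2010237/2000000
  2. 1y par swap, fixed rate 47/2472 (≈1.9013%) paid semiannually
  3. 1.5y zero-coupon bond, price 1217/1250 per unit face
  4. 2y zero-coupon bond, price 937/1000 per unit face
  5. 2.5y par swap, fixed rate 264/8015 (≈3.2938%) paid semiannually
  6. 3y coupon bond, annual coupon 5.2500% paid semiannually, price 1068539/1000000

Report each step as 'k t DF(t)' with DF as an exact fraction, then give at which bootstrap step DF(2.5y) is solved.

step 1 [0.5y] bond c/2=7/800: DF=(2010237/2000000 − 7/800·(0))/(1+7/800) = 2491/2500 ≈ 0.996400
step 2 [1y] swap r/2=47/4944: DF=(1 − 47/4944·(0.996400))/(1+47/4944) = 2453/2500 ≈ 0.981200
step 3 [1.5y] zero: DF = P = 1217/1250 ≈ 0.973600
step 4 [2y] zero: DF = P = 937/1000 ≈ 0.937000
step 5 [2.5y] swap r/2=132/8015: DF=(1 − 132/8015·(0.996400+0.981200+0.973600+0.937000))/(1+132/8015) = 1151/1250 ≈ 0.920800
step 6 [3y] bond c/2=21/800: DF=(1068539/1000000 − 21/800·(0.996400+0.981200+0.973600+0.937000+0.920800))/(1+21/800) = 4591/5000 ≈ 0.918200

1 1/2 2491/2500
2 1 2453/2500
3 3/2 1217/1250
4 2 937/1000
5 5/2 1151/1250
6 3 4591/5000
DF(2.5y) is solved at step 5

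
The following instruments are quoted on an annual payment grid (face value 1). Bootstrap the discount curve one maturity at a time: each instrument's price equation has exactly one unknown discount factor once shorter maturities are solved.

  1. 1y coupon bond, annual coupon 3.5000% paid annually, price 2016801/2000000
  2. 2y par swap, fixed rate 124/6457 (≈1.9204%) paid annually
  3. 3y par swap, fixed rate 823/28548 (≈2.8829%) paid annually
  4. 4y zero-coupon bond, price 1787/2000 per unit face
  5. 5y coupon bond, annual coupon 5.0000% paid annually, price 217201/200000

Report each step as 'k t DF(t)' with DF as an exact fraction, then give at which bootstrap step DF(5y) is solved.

step 1 [1y] bond c/1=7/200: DF=(2016801/2000000 − 7/200·(0))/(1+7/200) = 9743/10000 ≈ 0.974300
step 2 [2y] swap r/1=124/6457: DF=(1 − 124/6457·(0.974300))/(1+124/6457) = 2407/2500 ≈ 0.962800
step 3 [3y] swap r/1=823/28548: DF=(1 − 823/28548·(0.974300+0.962800))/(1+823/28548) = 9177/10000 ≈ 0.917700
step 4 [4y] zero: DF = P = 1787/2000 ≈ 0.893500
step 5 [5y] bond c/1=1/20: DF=(217201/200000 − 1/20·(0.974300+0.962800+0.917700+0.893500))/(1+1/20) = 4279/5000 ≈ 0.855800

1 1 9743/10000
2 2 2407/2500
3 3 9177/10000
4 4 1787/2000
5 5 4279/5000
DF(5y) is solved at step 5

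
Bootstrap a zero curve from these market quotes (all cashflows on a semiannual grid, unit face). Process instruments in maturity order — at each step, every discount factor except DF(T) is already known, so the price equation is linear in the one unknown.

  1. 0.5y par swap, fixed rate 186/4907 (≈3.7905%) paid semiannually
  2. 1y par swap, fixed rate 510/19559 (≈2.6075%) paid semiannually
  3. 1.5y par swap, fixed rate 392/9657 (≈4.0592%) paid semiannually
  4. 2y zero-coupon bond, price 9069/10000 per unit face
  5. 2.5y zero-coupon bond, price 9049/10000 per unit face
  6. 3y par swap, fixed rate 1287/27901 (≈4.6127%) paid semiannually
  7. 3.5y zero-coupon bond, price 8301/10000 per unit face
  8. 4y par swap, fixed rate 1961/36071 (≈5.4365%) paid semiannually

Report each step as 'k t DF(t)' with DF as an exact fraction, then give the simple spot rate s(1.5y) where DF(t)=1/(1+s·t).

step 1 [0.5y] swap r/2=93/4907: DF=(1 − 93/4907·(0))/(1+93/4907) = 4907/5000 ≈ 0.981400
step 2 [1y] swap r/2=255/19559: DF=(1 − 255/19559·(0.981400))/(1+255/19559) = 1949/2000 ≈ 0.974500
step 3 [1.5y] swap r/2=196/9657: DF=(1 − 196/9657·(0.981400+0.974500))/(1+196/9657) = 2353/2500 ≈ 0.941200
step 4 [2y] zero: DF = P = 9069/10000 ≈ 0.906900
step 5 [2.5y] zero: DF = P = 9049/10000 ≈ 0.904900
step 6 [3y] swap r/2=1287/55802: DF=(1 − 1287/55802·(0.981400+0.974500+0.941200+0.906900+0.904900))/(1+1287/55802) = 8713/10000 ≈ 0.871300
step 7 [3.5y] zero: DF = P = 8301/10000 ≈ 0.830100
step 8 [4y] swap r/2=1961/72142: DF=(1 − 1961/72142·(0.981400+0.974500+0.941200+0.906900+0.904900+0.871300+0.830100))/(1+1961/72142) = 8039/10000 ≈ 0.803900

1 1/2 4907/5000
2 1 1949/2000
3 3/2 2353/2500
4 2 9069/10000
5 5/2 9049/10000
6 3 8713/10000
7 7/2 8301/10000
8 4 8039/10000
s(1.5y) = (1/(2353/2500) − 1)/(3/2) = 98/2353 ≈ 4.1649%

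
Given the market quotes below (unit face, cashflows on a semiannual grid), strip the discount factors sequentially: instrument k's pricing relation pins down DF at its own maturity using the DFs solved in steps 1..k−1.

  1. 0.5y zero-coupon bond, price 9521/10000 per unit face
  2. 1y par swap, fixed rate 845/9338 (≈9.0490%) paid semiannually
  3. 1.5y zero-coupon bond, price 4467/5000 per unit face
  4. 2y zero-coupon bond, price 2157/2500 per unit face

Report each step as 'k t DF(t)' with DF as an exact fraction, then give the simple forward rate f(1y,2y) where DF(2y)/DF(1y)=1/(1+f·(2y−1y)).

step 1 [0.5y] zero: DF = P = 9521/10000 ≈ 0.952100
step 2 [1y] swap r/2=845/18676: DF=(1 − 845/18676·(0.952100))/(1+845/18676) = 1831/2000 ≈ 0.915500
step 3 [1.5y] zero: DF = P = 4467/5000 ≈ 0.893400
step 4 [2y] zero: DF = P = 2157/2500 ≈ 0.862800

1 1/2 9521/10000
2 1 1831/2000
3 3/2 4467/5000
4 2 2157/2500
f(1y,2y) = ((1831/2000)/(2157/2500) − 1)/(1) = 527/8628 ≈ 6.1080%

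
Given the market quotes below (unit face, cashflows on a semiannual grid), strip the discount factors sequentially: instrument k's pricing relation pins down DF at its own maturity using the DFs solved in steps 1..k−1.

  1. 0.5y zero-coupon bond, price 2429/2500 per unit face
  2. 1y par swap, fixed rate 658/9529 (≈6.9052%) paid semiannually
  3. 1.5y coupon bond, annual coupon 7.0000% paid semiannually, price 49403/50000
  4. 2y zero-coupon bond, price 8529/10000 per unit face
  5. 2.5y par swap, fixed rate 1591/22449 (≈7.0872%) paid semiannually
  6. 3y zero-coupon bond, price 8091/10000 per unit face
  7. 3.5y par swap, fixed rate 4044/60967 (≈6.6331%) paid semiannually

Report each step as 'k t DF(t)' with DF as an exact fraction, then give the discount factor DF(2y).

1 1/2 2429/2500
2 1 4671/5000
3 3/2 4451/5000
4 2 8529/10000
5 5/2 8409/10000
6 3 8091/10000
7 7/2 3989/5000
DF(2y) = 8529/10000 ≈ 0.852900

step 1 [0.5y] zero: DF = P = 2429/2500 ≈ 0.971600
step 2 [1y] swap r/2=329/9529: DF=(1 − 329/9529·(0.971600))/(1+329/9529) = 4671/5000 ≈ 0.934200
step 3 [1.5y] bond c/2=7/200: DF=(49403/50000 − 7/200·(0.971600+0.934200))/(1+7/200) = 4451/5000 ≈ 0.890200
step 4 [2y] zero: DF = P = 8529/10000 ≈ 0.852900
step 5 [2.5y] swap r/2=1591/44898: DF=(1 − 1591/44898·(0.971600+0.934200+0.890200+0.852900))/(1+1591/44898) = 8409/10000 ≈ 0.840900
step 6 [3y] zero: DF = P = 8091/10000 ≈ 0.809100
step 7 [3.5y] swap r/2=2022/60967: DF=(1 − 2022/60967·(0.971600+0.934200+0.890200+0.852900+0.840900+0.809100))/(1+2022/60967) = 3989/5000 ≈ 0.797800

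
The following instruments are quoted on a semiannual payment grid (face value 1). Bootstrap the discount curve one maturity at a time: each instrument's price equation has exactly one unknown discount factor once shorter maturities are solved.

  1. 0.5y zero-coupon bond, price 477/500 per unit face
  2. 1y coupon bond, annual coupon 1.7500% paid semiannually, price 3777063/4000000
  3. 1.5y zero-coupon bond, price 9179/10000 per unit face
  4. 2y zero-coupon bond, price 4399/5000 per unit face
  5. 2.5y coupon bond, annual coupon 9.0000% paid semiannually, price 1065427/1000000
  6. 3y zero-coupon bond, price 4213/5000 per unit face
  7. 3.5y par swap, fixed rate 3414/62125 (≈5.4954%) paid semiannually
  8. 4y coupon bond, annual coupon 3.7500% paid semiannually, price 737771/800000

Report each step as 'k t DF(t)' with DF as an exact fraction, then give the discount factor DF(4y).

step 1 [0.5y] zero: DF = P = 477/500 ≈ 0.954000
step 2 [1y] bond c/2=7/800: DF=(3777063/4000000 − 7/800·(0.954000))/(1+7/800) = 4639/5000 ≈ 0.927800
step 3 [1.5y] zero: DF = P = 9179/10000 ≈ 0.917900
step 4 [2y] zero: DF = P = 4399/5000 ≈ 0.879800
step 5 [2.5y] bond c/2=9/200: DF=(1065427/1000000 − 9/200·(0.954000+0.927800+0.917900+0.879800))/(1+9/200) = 8611/10000 ≈ 0.861100
step 6 [3y] zero: DF = P = 4213/5000 ≈ 0.842600
step 7 [3.5y] swap r/2=1707/62125: DF=(1 − 1707/62125·(0.954000+0.927800+0.917900+0.879800+0.861100+0.842600))/(1+1707/62125) = 8293/10000 ≈ 0.829300
step 8 [4y] bond c/2=3/160: DF=(737771/800000 − 3/160·(0.954000+0.927800+0.917900+0.879800+0.861100+0.842600+0.829300))/(1+3/160) = 7909/10000 ≈ 0.790900

1 1/2 477/500
2 1 4639/5000
3 3/2 9179/10000
4 2 4399/5000
5 5/2 8611/10000
6 3 4213/5000
7 7/2 8293/10000
8 4 7909/10000
DF(4y) = 7909/10000 ≈ 0.790900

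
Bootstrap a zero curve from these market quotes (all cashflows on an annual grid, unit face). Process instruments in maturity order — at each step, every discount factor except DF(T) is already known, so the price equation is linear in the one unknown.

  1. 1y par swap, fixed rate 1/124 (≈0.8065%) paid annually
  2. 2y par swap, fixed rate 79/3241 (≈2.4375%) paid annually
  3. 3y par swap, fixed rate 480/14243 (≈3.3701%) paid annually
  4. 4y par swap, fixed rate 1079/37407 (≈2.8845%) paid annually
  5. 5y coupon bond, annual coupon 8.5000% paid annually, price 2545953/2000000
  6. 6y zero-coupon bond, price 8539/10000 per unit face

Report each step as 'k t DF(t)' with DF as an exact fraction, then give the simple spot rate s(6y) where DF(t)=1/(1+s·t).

1 1 124/125
2 2 4763/5000
3 3 113/125
4 4 8921/10000
5 5 4401/5000
6 6 8539/10000
s(6y) = (1/(8539/10000) − 1)/(6) = 487/17078 ≈ 2.8516%

step 1 [1y] swap r/1=1/124: DF=(1 − 1/124·(0))/(1+1/124) = 124/125 ≈ 0.992000
step 2 [2y] swap r/1=79/3241: DF=(1 − 79/3241·(0.992000))/(1+79/3241) = 4763/5000 ≈ 0.952600
step 3 [3y] swap r/1=480/14243: DF=(1 − 480/14243·(0.992000+0.952600))/(1+480/14243) = 113/125 ≈ 0.904000
step 4 [4y] swap r/1=1079/37407: DF=(1 − 1079/37407·(0.992000+0.952600+0.904000))/(1+1079/37407) = 8921/10000 ≈ 0.892100
step 5 [5y] bond c/1=17/200: DF=(2545953/2000000 − 17/200·(0.992000+0.952600+0.904000+0.892100))/(1+17/200) = 4401/5000 ≈ 0.880200
step 6 [6y] zero: DF = P = 8539/10000 ≈ 0.853900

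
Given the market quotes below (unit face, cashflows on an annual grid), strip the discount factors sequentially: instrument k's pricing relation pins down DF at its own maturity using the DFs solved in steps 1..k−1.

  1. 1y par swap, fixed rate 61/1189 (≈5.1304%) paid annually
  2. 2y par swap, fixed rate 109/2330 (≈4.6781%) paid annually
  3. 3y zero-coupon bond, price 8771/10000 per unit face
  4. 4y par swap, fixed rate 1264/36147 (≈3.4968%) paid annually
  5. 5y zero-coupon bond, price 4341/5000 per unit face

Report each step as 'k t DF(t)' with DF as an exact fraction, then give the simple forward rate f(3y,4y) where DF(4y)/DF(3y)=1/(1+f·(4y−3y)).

1 1 1189/1250
2 2 1141/1250
3 3 8771/10000
4 4 546/625
5 5 4341/5000
f(3y,4y) = ((8771/10000)/(546/625) − 1)/(1) = 5/1248 ≈ 0.4006%

step 1 [1y] swap r/1=61/1189: DF=(1 − 61/1189·(0))/(1+61/1189) = 1189/1250 ≈ 0.951200
step 2 [2y] swap r/1=109/2330: DF=(1 − 109/2330·(0.951200))/(1+109/2330) = 1141/1250 ≈ 0.912800
step 3 [3y] zero: DF = P = 8771/10000 ≈ 0.877100
step 4 [4y] swap r/1=1264/36147: DF=(1 − 1264/36147·(0.951200+0.912800+0.877100))/(1+1264/36147) = 546/625 ≈ 0.873600
step 5 [5y] zero: DF = P = 4341/5000 ≈ 0.868200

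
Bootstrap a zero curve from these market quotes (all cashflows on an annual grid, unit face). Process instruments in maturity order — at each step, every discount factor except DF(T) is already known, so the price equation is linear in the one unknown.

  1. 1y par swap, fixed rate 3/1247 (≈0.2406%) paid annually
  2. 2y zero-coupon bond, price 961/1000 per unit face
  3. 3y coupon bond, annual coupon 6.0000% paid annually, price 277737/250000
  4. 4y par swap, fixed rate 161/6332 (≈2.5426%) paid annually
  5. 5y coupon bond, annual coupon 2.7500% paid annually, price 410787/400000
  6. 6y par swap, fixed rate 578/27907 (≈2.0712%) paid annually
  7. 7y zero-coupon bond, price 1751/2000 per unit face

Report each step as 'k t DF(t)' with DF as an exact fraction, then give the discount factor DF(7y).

1 1 1247/1250
2 2 961/1000
3 3 2343/2500
4 4 4517/5000
5 5 4489/5000
6 6 2211/2500
7 7 1751/2000
DF(7y) = 1751/2000 ≈ 0.875500

step 1 [1y] swap r/1=3/1247: DF=(1 − 3/1247·(0))/(1+3/1247) = 1247/1250 ≈ 0.997600
step 2 [2y] zero: DF = P = 961/1000 ≈ 0.961000
step 3 [3y] bond c/1=3/50: DF=(277737/250000 − 3/50·(0.997600+0.961000))/(1+3/50) = 2343/2500 ≈ 0.937200
step 4 [4y] swap r/1=161/6332: DF=(1 − 161/6332·(0.997600+0.961000+0.937200))/(1+161/6332) = 4517/5000 ≈ 0.903400
step 5 [5y] bond c/1=11/400: DF=(410787/400000 − 11/400·(0.997600+0.961000+0.937200+0.903400))/(1+11/400) = 4489/5000 ≈ 0.897800
step 6 [6y] swap r/1=578/27907: DF=(1 − 578/27907·(0.997600+0.961000+0.937200+0.903400+0.897800))/(1+578/27907) = 2211/2500 ≈ 0.884400
step 7 [7y] zero: DF = P = 1751/2000 ≈ 0.875500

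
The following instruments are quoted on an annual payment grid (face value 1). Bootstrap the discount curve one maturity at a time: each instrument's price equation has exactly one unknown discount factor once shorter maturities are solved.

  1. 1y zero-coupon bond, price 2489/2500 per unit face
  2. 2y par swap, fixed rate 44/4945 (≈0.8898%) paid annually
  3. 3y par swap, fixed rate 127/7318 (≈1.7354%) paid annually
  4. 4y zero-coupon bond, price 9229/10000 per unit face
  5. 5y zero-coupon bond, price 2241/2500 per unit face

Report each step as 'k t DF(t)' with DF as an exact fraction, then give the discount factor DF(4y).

step 1 [1y] zero: DF = P = 2489/2500 ≈ 0.995600
step 2 [2y] swap r/1=44/4945: DF=(1 − 44/4945·(0.995600))/(1+44/4945) = 614/625 ≈ 0.982400
step 3 [3y] swap r/1=127/7318: DF=(1 − 127/7318·(0.995600+0.982400))/(1+127/7318) = 2373/2500 ≈ 0.949200
step 4 [4y] zero: DF = P = 9229/10000 ≈ 0.922900
step 5 [5y] zero: DF = P = 2241/2500 ≈ 0.896400

1 1 2489/2500
2 2 614/625
3 3 2373/2500
4 4 9229/10000
5 5 2241/2500
DF(4y) = 9229/10000 ≈ 0.922900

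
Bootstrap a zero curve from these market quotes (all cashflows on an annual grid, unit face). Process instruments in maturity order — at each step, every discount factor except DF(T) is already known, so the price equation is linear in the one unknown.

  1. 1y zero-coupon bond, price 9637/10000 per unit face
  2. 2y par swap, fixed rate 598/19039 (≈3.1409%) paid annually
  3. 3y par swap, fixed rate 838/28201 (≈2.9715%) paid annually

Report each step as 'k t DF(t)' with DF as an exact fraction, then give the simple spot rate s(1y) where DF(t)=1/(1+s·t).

1 1 9637/10000
2 2 4701/5000
3 3 4581/5000
s(1y) = (1/(9637/10000) − 1)/(1) = 363/9637 ≈ 3.7667%

step 1 [1y] zero: DF = P = 9637/10000 ≈ 0.963700
step 2 [2y] swap r/1=598/19039: DF=(1 − 598/19039·(0.963700))/(1+598/19039) = 4701/5000 ≈ 0.940200
step 3 [3y] swap r/1=838/28201: DF=(1 − 838/28201·(0.963700+0.940200))/(1+838/28201) = 4581/5000 ≈ 0.916200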